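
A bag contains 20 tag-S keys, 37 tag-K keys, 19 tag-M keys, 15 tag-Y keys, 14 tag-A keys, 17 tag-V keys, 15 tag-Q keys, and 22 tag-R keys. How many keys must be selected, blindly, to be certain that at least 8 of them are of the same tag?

57

Put each drawn key into a box by tag. The largest draw with every box below 8 takes min(count, 7) from each tag.
Σ min(cᵢ, 7) = 7 + 7 + 7 + 7 + 7 + 7 + 7 + 7 = 56.
Draw number 56 + 1 = 57 must push one box to 8.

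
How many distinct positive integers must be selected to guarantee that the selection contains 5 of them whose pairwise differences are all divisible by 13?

53

Integers whose pairwise differences are multiples of 13 are exactly those sharing a remainder mod 13. By pigeonhole, the 13 residue classes mod 13 are the pigeonholes.
With 52 integers one could put 4 in each residue class and have no class reach 5.
The 53rd integer pushes some class to 5, so 13·4 + 1 = 53.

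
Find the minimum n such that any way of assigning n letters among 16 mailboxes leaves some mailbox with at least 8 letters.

113

With 112 letters one could put exactly 7 in each of the 16 mailboxes, and no mailbox would reach 8.
One more letter must land in a mailbox that already has 7, giving it 8.
So 16 × 7 + 1 = 113 letters are required.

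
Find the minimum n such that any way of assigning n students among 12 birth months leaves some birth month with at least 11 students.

121

With 120 students one could put exactly 10 in each of the 12 birth months, and no birth month would reach 11.
Pigeonhole: one more student must land in a birth month that already has 10, giving it 11.
So 12 × 10 + 1 = 121 students are required.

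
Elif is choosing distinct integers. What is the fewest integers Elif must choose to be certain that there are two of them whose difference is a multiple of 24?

25

Integers whose pairwise differences are multiples of 24 are exactly those sharing a remainder mod 24. The 24 residue classes mod 24 are the pigeonholes.
With 24 integers one could put 1 in each residue class and have no class reach 2.
The 25th integer pushes some class to 2, so 24·1 + 1 = 25.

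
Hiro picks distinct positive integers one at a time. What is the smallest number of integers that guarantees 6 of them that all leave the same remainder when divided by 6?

31

The 6 residue classes mod 6 are the pigeonholes.
With 30 integers one could put 5 in each residue class and have no class reach 6.
The 31st integer pushes some class to 6, so 6·5 + 1 = 31.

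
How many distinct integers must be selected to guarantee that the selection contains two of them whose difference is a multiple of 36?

37

Integers whose pairwise differences are multiples of 36 are exactly those sharing a remainder mod 36. The 36 residue classes mod 36 are the pigeonholes.
With 36 integers one could put 1 in each residue class and have no class reach 2.
The 37th integer pushes some class to 2, so 36·1 + 1 = 37.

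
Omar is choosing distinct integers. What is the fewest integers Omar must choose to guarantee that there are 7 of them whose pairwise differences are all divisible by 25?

Integers whose pairwise differences are multiples of 25 are exactly those sharing a remainder mod 25. Pigeonhole: the 25 residue classes mod 25 are the pigeonholes.
With 150 integers one could put 6 in each residue class and have no class reach 7.
The 151st integer pushes some class to 7, so 25·6 + 1 = 151.

151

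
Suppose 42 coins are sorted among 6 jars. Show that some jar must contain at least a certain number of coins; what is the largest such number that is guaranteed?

By pigeonhole, the 6 jars are the holes and the 42 coins are the pigeons.
If every jar held at most 6 coins, the total would be at most 6 × 6 = 36, which is less than 42.
So some jar holds at least ⌈42/6⌉ = 7 coins.

7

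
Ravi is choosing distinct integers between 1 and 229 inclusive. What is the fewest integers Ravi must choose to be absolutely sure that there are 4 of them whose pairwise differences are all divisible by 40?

Integers whose pairwise differences are multiples of 40 are exactly those sharing a remainder mod 40. Pigeonhole: the 40 residue classes mod 40 are the pigeonholes.
With 120 integers one could put 3 in each residue class and have no class reach 4.
The 121st integer pushes some class to 4, so 40·3 + 1 = 121.

121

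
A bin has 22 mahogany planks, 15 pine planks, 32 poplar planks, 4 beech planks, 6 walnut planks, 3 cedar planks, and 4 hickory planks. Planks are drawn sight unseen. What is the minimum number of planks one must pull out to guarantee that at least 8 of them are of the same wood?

39

An adversary could hand out at most 7 planks per wood (4 woods run out sooner): 7 + 7 + 7 + 4 + 6 + 3 + 4 = 38 planks and still no wood has 8.
One more plank lands in a wood already at 7, so 39 draws are enough and 38 are not.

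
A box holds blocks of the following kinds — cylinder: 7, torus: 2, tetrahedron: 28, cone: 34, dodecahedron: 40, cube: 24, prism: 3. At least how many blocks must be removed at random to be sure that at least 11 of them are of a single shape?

53

The 7 shapes are the holes; the blocks drawn are the pigeons.
To avoid 11 of any one shape, the worst case takes at most 10 of each shape, or every block of a shape that has fewer than 10.
That gives 7 + 2 + 10 + 10 + 10 + 10 + 3 = 52 blocks with no shape reaching 11.
The next block forces some shape to 11, so 52 + 1 = 53.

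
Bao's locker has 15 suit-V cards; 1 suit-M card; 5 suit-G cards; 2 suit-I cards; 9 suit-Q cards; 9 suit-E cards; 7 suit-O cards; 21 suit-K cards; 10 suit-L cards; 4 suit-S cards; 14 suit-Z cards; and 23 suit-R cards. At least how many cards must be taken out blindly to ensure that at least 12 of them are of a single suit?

92

An adversary could hand out at most 11 cards per suit (8 suits run out sooner): 11 + 1 + 5 + 2 + 9 + 9 + 7 + 11 + 10 + 4 + 11 + 11 = 91 cards and still no suit has 12.
One more card lands in a suit already at 11, so 92 draws are enough and 91 are not.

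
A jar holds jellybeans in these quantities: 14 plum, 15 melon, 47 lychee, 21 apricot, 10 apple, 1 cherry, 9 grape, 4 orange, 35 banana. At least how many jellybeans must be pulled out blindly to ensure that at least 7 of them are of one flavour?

Put each drawn jellybean into a box by flavour. The largest draw with every box below 7 takes min(count, 6) from each flavour; flavours with fewer than 6 contribute all they have.
Σ min(cᵢ, 6) = 6 + 6 + 6 + 6 + 6 + 1 + 6 + 4 + 6 = 47.
Draw number 47 + 1 = 48 must push one box to 7.

48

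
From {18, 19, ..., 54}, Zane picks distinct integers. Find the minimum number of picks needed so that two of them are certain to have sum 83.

Two chosen integers sum to 83 exactly when both halves of some pair {x, 83−x} with 29 ≤ x ≤ 83−x ≤ 54 are chosen — 13 such pairs.
The remaining 11 elements (those with no distinct partner in range) can never complete a 83-sum, so the worst case takes all of them and one from each pair: 11 + 13 = 24.
The 25th integer has to be the second member of some pair, so 24 + 1 = 25.

25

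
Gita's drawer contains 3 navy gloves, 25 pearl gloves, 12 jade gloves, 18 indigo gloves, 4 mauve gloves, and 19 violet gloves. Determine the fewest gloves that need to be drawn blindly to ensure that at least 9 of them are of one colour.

Put each drawn glove into a box by colour. The largest draw with every box below 9 takes min(count, 8) from each colour; colours with fewer than 8 contribute all they have.
Σ min(cᵢ, 8) = 3 + 8 + 8 + 8 + 4 + 8 = 39.
Draw number 39 + 1 = 40 must push one box to 9.

40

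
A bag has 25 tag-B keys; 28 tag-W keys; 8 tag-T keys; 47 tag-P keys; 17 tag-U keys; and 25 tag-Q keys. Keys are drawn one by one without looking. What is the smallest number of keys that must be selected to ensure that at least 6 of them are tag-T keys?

148

In the worst case for collecting tag-T keys, every non-tag-T key comes out first.
There are 25 + 28 + 47 + 17 + 25 = 142 non-tag-T keys altogether.
After those, each further key must be tag-T, so 142 + 6 = 148 draws guarantee 6 tag-T keys.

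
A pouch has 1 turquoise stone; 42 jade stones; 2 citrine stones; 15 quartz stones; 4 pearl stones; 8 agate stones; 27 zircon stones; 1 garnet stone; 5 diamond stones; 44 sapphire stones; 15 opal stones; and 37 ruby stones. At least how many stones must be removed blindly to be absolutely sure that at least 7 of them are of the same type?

The 12 types are the holes; the stones drawn are the pigeons.
To avoid 7 of any one type, the worst case takes at most 6 of each type, or every stone of a type that has fewer than 6.
That gives 1 + 6 + 2 + 6 + 4 + 6 + 6 + 1 + 5 + 6 + 6 + 6 = 55 stones with no type reaching 7.
The next stone forces some type to 7, so 55 + 1 = 56.

56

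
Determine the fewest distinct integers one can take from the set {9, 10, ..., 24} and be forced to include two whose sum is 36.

Group the elements by complementary pair {x, 36−x}: {12,24}, {13,23}, {14,22}, …, giving 6 two-element pairs, the single value 18 (it cannot pair with itself since the integers are distinct), and 3 integers whose partner 36−x falls outside [9,24].
By pigeonhole, treating each of those 10 groups as a pigeonhole, one can pick one integer per group — 10 integers — with no two summing to 36.
The 11th integer lands in an occupied pair, forcing a sum of 36.

11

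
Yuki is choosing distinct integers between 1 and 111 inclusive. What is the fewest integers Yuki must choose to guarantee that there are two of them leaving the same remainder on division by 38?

39

By the pigeonhole principle, the 38 residue classes mod 38 are the pigeonholes.
With 38 integers one could put 1 in each residue class and have no class reach 2.
The 39th integer pushes some class to 2, so 38·1 + 1 = 39.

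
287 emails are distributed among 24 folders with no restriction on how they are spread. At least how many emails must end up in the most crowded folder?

Pigeonhole: the 24 folders are the holes and the 287 emails are the pigeons.
If every folder held at most 11 emails, the total would be at most 24 × 11 = 264, which is less than 287.
So some folder holds at least ⌈287/24⌉ = 12 emails.

12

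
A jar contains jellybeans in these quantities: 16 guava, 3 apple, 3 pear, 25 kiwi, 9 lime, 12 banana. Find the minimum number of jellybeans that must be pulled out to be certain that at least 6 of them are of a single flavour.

27

The 6 flavours are the holes; the jellybeans drawn are the pigeons.
To avoid 6 of any one flavour, the worst case takes at most 5 of each flavour, or every jellybean of a flavour that has fewer than 5.
That gives 5 + 3 + 3 + 5 + 5 + 5 = 26 jellybeans with no flavour reaching 6.
The next jellybean forces some flavour to 6, so 26 + 1 = 27.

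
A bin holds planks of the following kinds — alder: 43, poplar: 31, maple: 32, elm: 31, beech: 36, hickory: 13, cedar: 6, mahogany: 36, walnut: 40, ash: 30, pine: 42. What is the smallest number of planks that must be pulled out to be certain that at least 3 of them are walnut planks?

303

In the worst case for collecting walnut planks, every non-walnut plank comes out first.
There are 43 + 31 + 32 + 31 + 36 + 13 + 6 + 36 + 30 + 42 = 300 non-walnut planks altogether.
After those, each further plank must be walnut, so 300 + 3 = 303 draws guarantee 3 walnut planks.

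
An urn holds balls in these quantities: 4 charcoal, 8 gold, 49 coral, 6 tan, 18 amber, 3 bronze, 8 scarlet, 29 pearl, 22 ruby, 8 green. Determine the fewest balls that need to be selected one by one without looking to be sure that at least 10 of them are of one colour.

74

By the pigeonhole principle, put each drawn ball into a box by colour. The largest draw with every box below 10 takes min(count, 9) from each colour; colours with fewer than 9 contribute all they have.
Σ min(cᵢ, 9) = 4 + 8 + 9 + 6 + 9 + 3 + 8 + 9 + 9 + 8 = 73.
Draw number 73 + 1 = 74 must push one box to 10.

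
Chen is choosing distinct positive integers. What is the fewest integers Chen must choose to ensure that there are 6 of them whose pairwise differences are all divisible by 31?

Integers whose pairwise differences are multiples of 31 are exactly those sharing a remainder mod 31. The 31 residue classes mod 31 are the pigeonholes.
With 155 integers one could put 5 in each residue class and have no class reach 6.
The 156th integer pushes some class to 6, so 31·5 + 1 = 156.

156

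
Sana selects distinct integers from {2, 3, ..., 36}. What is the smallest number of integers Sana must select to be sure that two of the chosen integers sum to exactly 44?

Two chosen integers sum to 44 exactly when both halves of some pair {x, 44−x} with 8 ≤ x ≤ 44−x ≤ 36 are chosen — 14 such pairs.
The remaining 7 elements (those with no distinct partner in range) can never complete a 44-sum, so the worst case takes all of them and one from each pair: 7 + 14 = 21.
Pigeonhole: the 22nd integer has to be the second member of some pair, so 21 + 1 = 22.

22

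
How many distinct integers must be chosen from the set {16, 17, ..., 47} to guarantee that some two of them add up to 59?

Two chosen integers sum to 59 exactly when both halves of some pair {x, 59−x} with 16 ≤ x ≤ 59−x ≤ 43 are chosen — 14 such pairs.
The remaining 4 elements (those with no distinct partner in range) can never complete a 59-sum, so the worst case takes all of them and one from each pair: 4 + 14 = 18.
Pigeonhole: the 19th integer has to be the second member of some pair, so 18 + 1 = 19.

19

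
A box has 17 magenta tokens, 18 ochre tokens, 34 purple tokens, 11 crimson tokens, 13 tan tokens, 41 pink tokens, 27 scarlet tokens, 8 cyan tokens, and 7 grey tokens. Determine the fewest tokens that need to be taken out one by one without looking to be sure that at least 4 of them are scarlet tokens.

153

In the worst case for collecting scarlet tokens, every non-scarlet token comes out first.
There are 17 + 18 + 34 + 11 + 13 + 41 + 8 + 7 = 149 non-scarlet tokens altogether.
After those, each further token must be scarlet, so 149 + 4 = 153 draws guarantee 4 scarlet tokens.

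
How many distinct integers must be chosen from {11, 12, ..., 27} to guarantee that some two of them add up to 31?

13

A set avoiding the sum 31 can contain at most one of each pair {x, 31−x}, plus the 7 elements whose complement lies outside the range.
The integers 16, …, 27 (12 of them) are such a set: any two sum to at least 16+17 = 33 > 31.
Any 13th integer completes one of the 5 pairs, so 13 choices force a sum of 31.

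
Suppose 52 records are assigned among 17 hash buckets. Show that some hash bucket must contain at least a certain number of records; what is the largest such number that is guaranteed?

4

The 17 hash buckets are the holes and the 52 records are the pigeons.
If every hash bucket held at most 3 records, the total would be at most 17 × 3 = 51, which is less than 52.
So some hash bucket holds at least ⌈52/17⌉ = 4 records.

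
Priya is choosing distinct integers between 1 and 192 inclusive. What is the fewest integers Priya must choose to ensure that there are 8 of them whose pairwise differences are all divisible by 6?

Integers whose pairwise differences are multiples of 6 are exactly those sharing a remainder mod 6. By pigeonhole, the 6 residue classes mod 6 are the pigeonholes.
With 42 integers one could put 7 in each residue class and have no class reach 8.
The 43rd integer pushes some class to 8, so 6·7 + 1 = 43.

43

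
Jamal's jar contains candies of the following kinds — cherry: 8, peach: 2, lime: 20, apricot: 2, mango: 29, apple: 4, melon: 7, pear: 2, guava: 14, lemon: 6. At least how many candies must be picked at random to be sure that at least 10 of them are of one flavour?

59

An adversary could hand out at most 9 candies per flavour (7 flavours run out sooner): 8 + 2 + 9 + 2 + 9 + 4 + 7 + 2 + 9 + 6 = 58 candies and still no flavour has 10.
By the pigeonhole principle, one more candy lands in a flavour already at 9, so 59 draws are enough and 58 are not.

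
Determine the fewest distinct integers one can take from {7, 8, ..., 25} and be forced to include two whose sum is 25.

A set avoiding the sum 25 can contain at most one of each pair {x, 25−x}, plus the 7 elements whose complement lies outside the range.
The integers 13, …, 25 (13 of them) are such a set: any two sum to at least 13+14 = 27 > 25.
Pigeonhole: any 14th integer completes one of the 6 pairs, so 14 choices force a sum of 25.

14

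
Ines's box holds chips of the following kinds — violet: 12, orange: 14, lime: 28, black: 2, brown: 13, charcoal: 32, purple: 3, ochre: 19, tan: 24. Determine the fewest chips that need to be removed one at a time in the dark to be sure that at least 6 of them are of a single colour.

41

The 9 colours are the holes; the chips drawn are the pigeons.
To avoid 6 of any one colour, the worst case takes at most 5 of each colour, or every chip of a colour that has fewer than 5.
That gives 5 + 5 + 5 + 2 + 5 + 5 + 3 + 5 + 5 = 40 chips with no colour reaching 6.
The next chip forces some colour to 6, so 40 + 1 = 41.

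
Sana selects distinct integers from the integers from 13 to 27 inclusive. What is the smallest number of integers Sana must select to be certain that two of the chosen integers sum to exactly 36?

Two chosen integers sum to 36 exactly when both halves of some pair {x, 36−x} with 13 ≤ x ≤ 36−x ≤ 23 are chosen — 5 such pairs.
The remaining 5 elements (those with no distinct partner in range) can never complete a 36-sum, so the worst case takes all of them and one from each pair: 5 + 5 = 10.
By the pigeonhole principle, the 11th integer has to be the second member of some pair, so 10 + 1 = 11.

11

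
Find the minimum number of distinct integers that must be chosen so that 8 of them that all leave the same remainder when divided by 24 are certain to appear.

The 24 residue classes mod 24 are the pigeonholes.
With 168 integers one could put 7 in each residue class and have no class reach 8.
The 169th integer pushes some class to 8, so 24·7 + 1 = 169.

169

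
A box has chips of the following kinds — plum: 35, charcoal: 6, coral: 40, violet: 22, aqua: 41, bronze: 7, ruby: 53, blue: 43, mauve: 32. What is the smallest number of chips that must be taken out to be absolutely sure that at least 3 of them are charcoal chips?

276

In the worst case for collecting charcoal chips, every non-charcoal chip comes out first.
There are 35 + 40 + 22 + 41 + 7 + 53 + 43 + 32 = 273 non-charcoal chips altogether.
After those, each further chip must be charcoal, so 273 + 3 = 276 draws guarantee 3 charcoal chips.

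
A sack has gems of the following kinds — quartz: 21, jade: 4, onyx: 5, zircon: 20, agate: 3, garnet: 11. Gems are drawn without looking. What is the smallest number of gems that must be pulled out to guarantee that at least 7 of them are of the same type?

An adversary could hand out at most 6 gems per type (jade, onyx, agate run out sooner): 6 + 4 + 5 + 6 + 3 + 6 = 30 gems and still no type has 7.
By pigeonhole, one more gem lands in a type already at 6, so 31 draws are enough and 30 are not.

31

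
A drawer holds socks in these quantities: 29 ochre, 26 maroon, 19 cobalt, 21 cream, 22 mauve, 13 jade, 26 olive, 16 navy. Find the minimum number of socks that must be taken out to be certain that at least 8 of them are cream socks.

159

In the worst case for collecting cream socks, every non-cream sock comes out first.
There are 29 + 26 + 19 + 22 + 13 + 26 + 16 = 151 non-cream socks altogether.
After those, each further sock must be cream, so 151 + 8 = 159 draws guarantee 8 cream socks.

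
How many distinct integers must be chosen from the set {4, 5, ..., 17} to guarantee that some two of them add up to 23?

Two chosen integers sum to 23 exactly when both halves of some pair {x, 23−x} with 6 ≤ x ≤ 23−x ≤ 17 are chosen — 6 such pairs.
The remaining 2 elements (those with no distinct partner in range) can never complete a 23-sum, so the worst case takes all of them and one from each pair: 2 + 6 = 8.
Pigeonhole: the 9th integer has to be the second member of some pair, so 8 + 1 = 9.

9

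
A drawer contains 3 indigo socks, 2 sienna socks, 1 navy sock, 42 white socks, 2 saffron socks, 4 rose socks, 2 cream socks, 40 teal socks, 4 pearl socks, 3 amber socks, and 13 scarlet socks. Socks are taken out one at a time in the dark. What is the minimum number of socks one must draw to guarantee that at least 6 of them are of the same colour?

37

By pigeonhole, put each drawn sock into a box by colour. The largest draw with every box below 6 takes min(count, 5) from each colour; colours with fewer than 5 contribute all they have.
Σ min(cᵢ, 5) = 3 + 2 + 1 + 5 + 2 + 4 + 2 + 5 + 4 + 3 + 5 = 36.
Draw number 36 + 1 = 37 must push one box to 6.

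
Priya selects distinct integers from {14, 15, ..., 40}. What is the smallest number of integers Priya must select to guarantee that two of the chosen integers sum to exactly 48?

Group the elements by complementary pair {x, 48−x}: {14,34}, {15,33}, {16,32}, …, giving 10 two-element pairs, the single value 24 (it cannot pair with itself since the integers are distinct), and 6 integers whose partner 48−x falls outside [14,40].
Treating each of those 17 groups as a pigeonhole, one can pick one integer per group — 17 integers — with no two summing to 48.
The 18th integer lands in an occupied pair, forcing a sum of 48.

18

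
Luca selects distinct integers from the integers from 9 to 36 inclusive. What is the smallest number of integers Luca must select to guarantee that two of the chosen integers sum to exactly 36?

20

Two chosen integers sum to 36 exactly when both halves of some pair {x, 36−x} with 9 ≤ x ≤ 36−x ≤ 27 are chosen — 9 such pairs.
The remaining 10 elements (those with no distinct partner in range) can never complete a 36-sum, so the worst case takes all of them and one from each pair: 10 + 9 = 19.
The 20th integer has to be the second member of some pair, so 19 + 1 = 20.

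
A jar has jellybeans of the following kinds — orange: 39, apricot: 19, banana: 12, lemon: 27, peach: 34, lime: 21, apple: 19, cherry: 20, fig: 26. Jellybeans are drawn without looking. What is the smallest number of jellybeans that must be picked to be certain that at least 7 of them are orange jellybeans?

In the worst case for collecting orange jellybeans, every non-orange jellybean comes out first.
There are 19 + 12 + 27 + 34 + 21 + 19 + 20 + 26 = 178 non-orange jellybeans altogether.
After those, each further jellybean must be orange, so 178 + 7 = 185 draws guarantee 7 orange jellybeans.

185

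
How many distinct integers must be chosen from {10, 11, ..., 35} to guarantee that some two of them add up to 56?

20

Two chosen integers sum to 56 exactly when both halves of some pair {x, 56−x} with 21 ≤ x ≤ 56−x ≤ 35 are chosen — 7 such pairs.
The remaining 12 elements (those with no distinct partner in range) can never complete a 56-sum, so the worst case takes all of them and one from each pair: 12 + 7 = 19.
By pigeonhole, the 20th integer has to be the second member of some pair, so 19 + 1 = 20.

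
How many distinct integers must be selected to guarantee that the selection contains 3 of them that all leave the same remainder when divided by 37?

The 37 residue classes mod 37 are the pigeonholes.
With 74 integers one could put 2 in each residue class and have no class reach 3.
The 75th integer pushes some class to 3, so 37·2 + 1 = 75.

75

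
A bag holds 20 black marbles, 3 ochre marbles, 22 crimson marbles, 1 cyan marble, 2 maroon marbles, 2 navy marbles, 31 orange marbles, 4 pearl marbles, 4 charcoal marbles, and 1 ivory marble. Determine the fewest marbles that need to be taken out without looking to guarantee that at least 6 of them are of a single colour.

33

Pigeonhole: the 10 colours are the holes; the marbles drawn are the pigeons.
To avoid 6 of any one colour, the worst case takes at most 5 of each colour, or every marble of a colour that has fewer than 5.
That gives 5 + 3 + 5 + 1 + 2 + 2 + 5 + 4 + 4 + 1 = 32 marbles with no colour reaching 6.
The next marble forces some colour to 6, so 32 + 1 = 33.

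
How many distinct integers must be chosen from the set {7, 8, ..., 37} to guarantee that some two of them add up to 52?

Group the elements by complementary pair {x, 52−x}: {15,37}, {16,36}, {17,35}, …, giving 11 two-element pairs, the single value 26 (it cannot pair with itself since the integers are distinct), and 8 integers whose partner 52−x falls outside [7,37].
Treating each of those 20 groups as a pigeonhole, one can pick one integer per group — 20 integers — with no two summing to 52.
The 21st integer lands in an occupied pair, forcing a sum of 52.

21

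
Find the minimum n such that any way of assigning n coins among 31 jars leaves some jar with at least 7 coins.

With 186 coins one could put exactly 6 in each of the 31 jars, and no jar would reach 7.
Pigeonhole: one more coin must land in a jar that already has 6, giving it 7.
So 31 × 6 + 1 = 187 coins are required.

187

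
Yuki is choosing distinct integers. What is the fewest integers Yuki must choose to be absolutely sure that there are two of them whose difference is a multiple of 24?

25

Integers whose pairwise differences are multiples of 24 are exactly those sharing a remainder mod 24. By the pigeonhole principle, the 24 residue classes mod 24 are the pigeonholes.
With 24 integers one could put 1 in each residue class and have no class reach 2.
The 25th integer pushes some class to 2, so 24·1 + 1 = 25.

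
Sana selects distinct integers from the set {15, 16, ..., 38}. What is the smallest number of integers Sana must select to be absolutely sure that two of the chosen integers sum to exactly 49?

A set avoiding the sum 49 can contain at most one of each pair {x, 49−x}, plus the 4 elements whose complement lies outside the range.
The integers 25, …, 38 (14 of them) are such a set: any two sum to at least 25+26 = 51 > 49.
Any 15th integer completes one of the 10 pairs, so 15 choices force a sum of 49.

15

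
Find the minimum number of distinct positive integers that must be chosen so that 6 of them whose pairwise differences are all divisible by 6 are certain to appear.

Integers whose pairwise differences are multiples of 6 are exactly those sharing a remainder mod 6. The 6 residue classes mod 6 are the pigeonholes.
With 30 integers one could put 5 in each residue class and have no class reach 6.
The 31st integer pushes some class to 6, so 6·5 + 1 = 31.

31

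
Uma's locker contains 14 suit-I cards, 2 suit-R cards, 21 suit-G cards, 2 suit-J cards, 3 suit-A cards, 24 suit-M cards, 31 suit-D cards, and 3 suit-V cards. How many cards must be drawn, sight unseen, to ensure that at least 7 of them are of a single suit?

35

An adversary could hand out at most 6 cards per suit (4 suits run out sooner): 6 + 2 + 6 + 2 + 3 + 6 + 6 + 3 = 34 cards and still no suit has 7.
By the pigeonhole principle, one more card lands in a suit already at 6, so 35 draws are enough and 34 are not.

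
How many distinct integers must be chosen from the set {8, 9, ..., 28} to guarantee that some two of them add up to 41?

14

Group the elements by complementary pair {x, 41−x}: {13,28}, {14,27}, {15,26}, …, giving 8 two-element pairs and 5 integers whose partner 41−x falls outside [8,28].
By the pigeonhole principle, treating each of those 13 groups as a pigeonhole, one can pick one integer per group — 13 integers — with no two summing to 41.
The 14th integer lands in an occupied pair, forcing a sum of 41.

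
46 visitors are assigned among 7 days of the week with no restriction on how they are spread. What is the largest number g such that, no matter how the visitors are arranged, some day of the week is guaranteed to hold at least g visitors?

7

The 7 days of the week are the holes and the 46 visitors are the pigeons.
If every day of the week held at most 6 visitors, the total would be at most 7 × 6 = 42, which is less than 46.
So some day of the week holds at least ⌈46/7⌉ = 7 visitors.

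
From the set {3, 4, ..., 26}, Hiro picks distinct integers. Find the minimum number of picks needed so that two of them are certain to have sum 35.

16

Two chosen integers sum to 35 exactly when both halves of some pair {x, 35−x} with 9 ≤ x ≤ 35−x ≤ 26 are chosen — 9 such pairs.
The remaining 6 elements (those with no distinct partner in range) can never complete a 35-sum, so the worst case takes all of them and one from each pair: 6 + 9 = 15.
The 16th integer has to be the second member of some pair, so 15 + 1 = 16.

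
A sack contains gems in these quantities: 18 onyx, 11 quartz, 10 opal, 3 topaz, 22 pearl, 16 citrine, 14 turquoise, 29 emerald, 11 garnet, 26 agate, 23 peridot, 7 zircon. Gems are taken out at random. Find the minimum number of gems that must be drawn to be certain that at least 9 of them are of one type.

91

By the pigeonhole principle, the 12 types are the holes; the gems drawn are the pigeons.
To avoid 9 of any one type, the worst case takes at most 8 of each type, or every gem of a type that has fewer than 8.
That gives 8 + 8 + 8 + 3 + 8 + 8 + 8 + 8 + 8 + 8 + 8 + 7 = 90 gems with no type reaching 9.
The next gem forces some type to 9, so 90 + 1 = 91.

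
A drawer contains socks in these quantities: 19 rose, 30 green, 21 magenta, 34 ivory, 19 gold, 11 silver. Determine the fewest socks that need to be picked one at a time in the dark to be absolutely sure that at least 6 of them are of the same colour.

31

Put each drawn sock into a box by colour. The largest draw with every box below 6 takes min(count, 5) from each colour.
Σ min(cᵢ, 5) = 5 + 5 + 5 + 5 + 5 + 5 = 30.
Draw number 30 + 1 = 31 must push one box to 6.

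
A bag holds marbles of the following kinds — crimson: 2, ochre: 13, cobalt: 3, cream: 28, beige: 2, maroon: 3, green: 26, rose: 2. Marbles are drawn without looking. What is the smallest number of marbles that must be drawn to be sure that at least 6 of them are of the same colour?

An adversary could hand out at most 5 marbles per colour (5 colours run out sooner): 2 + 5 + 3 + 5 + 2 + 3 + 5 + 2 = 27 marbles and still no colour has 6.
By the pigeonhole principle, one more marble lands in a colour already at 5, so 28 draws are enough and 27 are not.

28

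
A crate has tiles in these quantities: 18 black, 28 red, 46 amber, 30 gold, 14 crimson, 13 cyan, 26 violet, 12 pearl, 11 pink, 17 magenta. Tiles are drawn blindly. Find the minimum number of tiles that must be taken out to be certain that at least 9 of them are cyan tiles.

In the worst case for collecting cyan tiles, every non-cyan tile comes out first.
There are 18 + 28 + 46 + 30 + 14 + 26 + 12 + 11 + 17 = 202 non-cyan tiles altogether.
After those, each further tile must be cyan, so 202 + 9 = 211 draws guarantee 9 cyan tiles.

211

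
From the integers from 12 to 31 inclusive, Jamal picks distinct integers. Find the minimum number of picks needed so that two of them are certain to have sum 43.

Group the elements by complementary pair {x, 43−x}: {12,31}, {13,30}, {14,29}, …, giving 10 two-element pairs.
Treating each of those 10 groups as a pigeonhole, one can pick one integer per group — 10 integers — with no two summing to 43.
The 11th integer lands in an occupied pair, forcing a sum of 43.

11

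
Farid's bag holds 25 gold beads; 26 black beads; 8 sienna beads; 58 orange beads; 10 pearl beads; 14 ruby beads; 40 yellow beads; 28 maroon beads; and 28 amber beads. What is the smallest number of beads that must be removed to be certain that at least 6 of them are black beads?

In the worst case for collecting black beads, every non-black bead comes out first.
There are 25 + 8 + 58 + 10 + 14 + 40 + 28 + 28 = 211 non-black beads altogether.
After those, each further bead must be black, so 211 + 6 = 217 draws guarantee 6 black beads.

217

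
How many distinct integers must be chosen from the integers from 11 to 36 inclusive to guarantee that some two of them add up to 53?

17

Group the elements by complementary pair {x, 53−x}: {17,36}, {18,35}, {19,34}, …, giving 10 two-element pairs and 6 integers whose partner 53−x falls outside [11,36].
Treating each of those 16 groups as a pigeonhole, one can pick one integer per group — 16 integers — with no two summing to 53.
The 17th integer lands in an occupied pair, forcing a sum of 53.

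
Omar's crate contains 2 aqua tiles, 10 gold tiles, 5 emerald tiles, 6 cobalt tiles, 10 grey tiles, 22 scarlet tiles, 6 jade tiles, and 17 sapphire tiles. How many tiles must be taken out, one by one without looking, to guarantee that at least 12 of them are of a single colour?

62

The 8 colours are the holes; the tiles drawn are the pigeons.
To avoid 12 of any one colour, the worst case takes at most 11 of each colour, or every tile of a colour that has fewer than 11.
That gives 2 + 10 + 5 + 6 + 10 + 11 + 6 + 11 = 61 tiles with no colour reaching 12.
The next tile forces some colour to 12, so 61 + 1 = 62.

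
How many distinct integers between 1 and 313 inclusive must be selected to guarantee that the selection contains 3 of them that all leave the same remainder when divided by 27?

55

The 27 residue classes mod 27 are the pigeonholes.
With 54 integers one could put 2 in each residue class and have no class reach 3.
The 55th integer pushes some class to 3, so 27·2 + 1 = 55.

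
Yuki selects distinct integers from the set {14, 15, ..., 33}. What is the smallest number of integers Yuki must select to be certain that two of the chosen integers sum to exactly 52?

Group the elements by complementary pair {x, 52−x}: {19,33}, {20,32}, {21,31}, …, giving 7 two-element pairs, the single value 26 (it cannot pair with itself since the integers are distinct), and 5 integers whose partner 52−x falls outside [14,33].
Pigeonhole: treating each of those 13 groups as a pigeonhole, one can pick one integer per group — 13 integers — with no two summing to 52.
The 14th integer lands in an occupied pair, forcing a sum of 52.

14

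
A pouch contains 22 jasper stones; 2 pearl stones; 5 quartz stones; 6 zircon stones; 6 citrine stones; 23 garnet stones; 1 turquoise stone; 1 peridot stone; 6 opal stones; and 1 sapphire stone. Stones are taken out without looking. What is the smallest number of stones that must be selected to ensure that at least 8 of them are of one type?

43

An adversary could hand out at most 7 stones per type (8 types run out sooner): 7 + 2 + 5 + 6 + 6 + 7 + 1 + 1 + 6 + 1 = 42 stones and still no type has 8.
One more stone lands in a type already at 7, so 43 draws are enough and 42 are not.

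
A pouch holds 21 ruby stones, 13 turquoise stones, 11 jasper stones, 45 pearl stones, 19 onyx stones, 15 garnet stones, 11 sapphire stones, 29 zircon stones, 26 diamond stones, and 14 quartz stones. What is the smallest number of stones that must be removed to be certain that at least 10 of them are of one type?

Put each drawn stone into a box by type. The largest draw with every box below 10 takes min(count, 9) from each type.
Σ min(cᵢ, 9) = 9 + 9 + 9 + 9 + 9 + 9 + 9 + 9 + 9 + 9 = 90.
Draw number 90 + 1 = 91 must push one box to 10.

91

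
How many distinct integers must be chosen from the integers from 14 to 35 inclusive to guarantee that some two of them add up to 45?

14

Two chosen integers sum to 45 exactly when both halves of some pair {x, 45−x} with 14 ≤ x ≤ 45−x ≤ 31 are chosen — 9 such pairs.
The remaining 4 elements (those with no distinct partner in range) can never complete a 45-sum, so the worst case takes all of them and one from each pair: 4 + 9 = 13.
The 14th integer has to be the second member of some pair, so 13 + 1 = 14.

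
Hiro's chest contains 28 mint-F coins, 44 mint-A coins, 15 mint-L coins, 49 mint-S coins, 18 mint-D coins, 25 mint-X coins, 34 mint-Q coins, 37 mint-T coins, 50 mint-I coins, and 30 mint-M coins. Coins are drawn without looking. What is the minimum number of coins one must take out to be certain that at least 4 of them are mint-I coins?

284

In the worst case for collecting mint-I coins, every non-mint-I coin comes out first.
There are 28 + 44 + 15 + 49 + 18 + 25 + 34 + 37 + 30 = 280 non-mint-I coins altogether.
After those, each further coin must be mint-I, so 280 + 4 = 284 draws guarantee 4 mint-I coins.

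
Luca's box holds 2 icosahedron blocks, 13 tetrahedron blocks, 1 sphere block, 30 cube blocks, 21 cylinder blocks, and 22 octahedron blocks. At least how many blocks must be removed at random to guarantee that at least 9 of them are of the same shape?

36

An adversary could hand out at most 8 blocks per shape (icosahedron, sphere run out sooner): 2 + 8 + 1 + 8 + 8 + 8 = 35 blocks and still no shape has 9.
By pigeonhole, one more block lands in a shape already at 8, so 36 draws are enough and 35 are not.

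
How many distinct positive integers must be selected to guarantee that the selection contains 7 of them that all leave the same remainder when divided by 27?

The 27 residue classes mod 27 are the pigeonholes.
With 162 integers one could put 6 in each residue class and have no class reach 7.
The 163rd integer pushes some class to 7, so 27·6 + 1 = 163.

163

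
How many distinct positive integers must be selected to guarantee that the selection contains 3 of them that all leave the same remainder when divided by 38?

77

The 38 residue classes mod 38 are the pigeonholes.
With 76 integers one could put 2 in each residue class and have no class reach 3.
The 77th integer pushes some class to 3, so 38·2 + 1 = 77.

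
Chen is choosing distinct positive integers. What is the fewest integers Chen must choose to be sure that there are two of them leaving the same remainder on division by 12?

13

The 12 residue classes mod 12 are the pigeonholes.
With 12 integers one could put 1 in each residue class and have no class reach 2.
The 13th integer pushes some class to 2, so 12·1 + 1 = 13.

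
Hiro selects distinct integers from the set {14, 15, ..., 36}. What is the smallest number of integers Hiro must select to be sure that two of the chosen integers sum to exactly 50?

13

Group the elements by complementary pair {x, 50−x}: {14,36}, {15,35}, {16,34}, …, giving 11 two-element pairs and the single value 25 (it cannot pair with itself since the integers are distinct).
By the pigeonhole principle, treating each of those 12 groups as a pigeonhole, one can pick one integer per group — 12 integers — with no two summing to 50.
The 13th integer lands in an occupied pair, forcing a sum of 50.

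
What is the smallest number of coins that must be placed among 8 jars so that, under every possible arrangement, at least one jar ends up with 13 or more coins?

97

With 96 coins one could put exactly 12 in each of the 8 jars, and no jar would reach 13.
One more coin must land in a jar that already has 12, giving it 13.
So 8 × 12 + 1 = 97 coins are required.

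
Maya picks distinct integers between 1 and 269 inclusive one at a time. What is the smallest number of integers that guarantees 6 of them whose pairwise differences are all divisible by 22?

Integers whose pairwise differences are multiples of 22 are exactly those sharing a remainder mod 22. The 22 residue classes mod 22 are the pigeonholes.
With 110 integers one could put 5 in each residue class and have no class reach 6.
The 111th integer pushes some class to 6, so 22·5 + 1 = 111.

111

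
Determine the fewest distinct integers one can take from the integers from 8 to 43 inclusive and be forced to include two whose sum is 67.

A set avoiding the sum 67 can contain at most one of each pair {x, 67−x}, plus the 16 elements whose complement lies outside the range.
The integers 8, …, 33 (26 of them) are such a set: any two sum to at least 8+9 = 17 and at most 32+33 = 65 < 67.
Any 27th integer completes one of the 10 pairs, so 27 choices force a sum of 67.

27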